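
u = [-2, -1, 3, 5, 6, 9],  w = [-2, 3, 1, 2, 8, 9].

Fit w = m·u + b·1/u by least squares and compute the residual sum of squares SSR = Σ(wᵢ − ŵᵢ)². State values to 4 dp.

SSR = 15.6796

Setting ∂/∂m … = 0 gives: 156·m + 6·b = 143;  6·m + (5837/4050)·b = 16/15.
Δ = 156·(5837/4050) − 6² = 127462/675.
m = (143·(5837/4050) − 6·(16/15))/(127462/675) = 808771/764772; b = (156·(16/15) − 6·143)/(127462/675) = -233415/63731.
Residuals: -328123/191193, 302107/764772, -242627/254924, -1954115/764772, 144365/63731, -28257/254924; SSR = 11991295/764772.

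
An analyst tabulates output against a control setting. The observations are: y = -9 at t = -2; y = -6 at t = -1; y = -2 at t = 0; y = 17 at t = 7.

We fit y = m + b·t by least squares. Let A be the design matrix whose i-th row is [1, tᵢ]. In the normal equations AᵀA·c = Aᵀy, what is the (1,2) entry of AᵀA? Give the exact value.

Row 1 ↔ basis 1, column 2 ↔ basis t, so (AᵀA)_{1,2} = Σᵢ t = (1)·(-2) + (1)·(-1) + (1)·(0) + (1)·(7) = 4.

4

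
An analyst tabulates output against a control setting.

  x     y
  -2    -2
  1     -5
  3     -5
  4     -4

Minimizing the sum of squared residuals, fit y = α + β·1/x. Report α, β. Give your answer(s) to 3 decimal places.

The normal system AᵀA·[α, β]ᵀ = Aᵀy is [[4, 13/12]; [13/12, 205/144]]·[α, β]ᵀ = [-16, -20/3]ᵀ.
det = 4·(205/144) − (13/12)² = 217/48.
α = ((-16)·(205/144) − (13/12)·(-20/3))/(217/48) = -320/93; β = (4·(-20/3) − (13/12)·(-16))/(217/48) = -64/31.

α = -3.441, β = -2.065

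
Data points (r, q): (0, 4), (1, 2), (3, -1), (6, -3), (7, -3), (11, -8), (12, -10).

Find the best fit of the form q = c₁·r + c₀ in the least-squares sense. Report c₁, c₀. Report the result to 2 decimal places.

The normal system XᵀX·[c₁, c₀]ᵀ = Xᵀq is [[360, 40]; [40, 7]]·[c₁, c₀]ᵀ = [-248, -19]ᵀ.
Eliminating c₀: 7·(row 1) − 40·(row 2) gives 920·c₁ = 7·(-248) − 40·(-19) = -976, so c₁ = -122/115.
Then c₀ = ((-19) − 40·(-122/115))/7 = 77/23.

c₁ = -1.06, c₀ = 3.35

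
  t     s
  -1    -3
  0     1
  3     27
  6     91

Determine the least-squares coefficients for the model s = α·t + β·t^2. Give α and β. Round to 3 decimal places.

α = 3.580, β = 1.923

The normal system AᵀA·[α, β]ᵀ = Aᵀs is [[46, 242]; [242, 1378]]·[α, β]ᵀ = [630, 3516]ᵀ.
det = 46·1378 − 242² = 4824.
α = (630·1378 − 242·3516)/4824 = 1439/402; β = (46·3516 − 242·630)/4824 = 773/402.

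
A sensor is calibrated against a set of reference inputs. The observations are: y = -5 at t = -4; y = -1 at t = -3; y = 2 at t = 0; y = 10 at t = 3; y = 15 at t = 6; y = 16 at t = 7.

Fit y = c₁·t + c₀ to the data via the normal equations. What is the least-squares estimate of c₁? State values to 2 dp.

c₁ = 1.89

Entries of AᵀA: Σt·t = 119, Σt = 9, Σ1 = 6.
Right-hand side: Σt·y = 255, Σy = 37.
AᵀA·[c₁, c₀]ᵀ = Aᵀy becomes [[119, 9]; [9, 6]]·[c₁, c₀]ᵀ = [255, 37]ᵀ.
Eliminating c₀: 6·(row 1) − 9·(row 2) gives 633·c₁ = 6·255 − 9·37 = 1197, so c₁ = 399/211.
Then c₀ = (37 − 9·(399/211))/6 = 2108/633.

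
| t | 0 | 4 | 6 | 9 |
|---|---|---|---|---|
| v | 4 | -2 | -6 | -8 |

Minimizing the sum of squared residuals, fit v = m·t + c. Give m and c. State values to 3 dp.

m = -1.380, c = 3.556

The normal system AᵀA·[m, c]ᵀ = Aᵀv is [[133, 19]; [19, 4]]·[m, c]ᵀ = [-116, -12]ᵀ.
Δ = 133·4 − 19² = 171.
m = ((-116)·4 − 19·(-12))/171 = -236/171; c = (133·(-12) − 19·(-116))/171 = 32/9.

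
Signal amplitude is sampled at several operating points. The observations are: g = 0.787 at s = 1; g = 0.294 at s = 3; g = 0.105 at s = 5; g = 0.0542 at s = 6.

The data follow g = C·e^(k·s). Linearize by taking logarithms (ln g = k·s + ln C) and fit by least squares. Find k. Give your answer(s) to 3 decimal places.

k = -0.529

Let Y = ln g. Fitting Y = k·s + ln C by least squares:
Σs = 15.0000, Σ(s)² = 71.0000, Σln g = -6.6326, Σs·ln g = -32.6715.
Equations: 71.0000·k + 15.0000·ln C = -32.6715;  15.0000·k + 4·ln C = -6.6326.
Slope k = (n·Σs·ln g − Σs·Σln g)/(n·Σ(s)² − (Σs)²) = (4·-32.6715 − 15.0000·-6.6326)/59.0000 = -0.52877; ln C = (Σln g − k·Σs)/n = 0.32474.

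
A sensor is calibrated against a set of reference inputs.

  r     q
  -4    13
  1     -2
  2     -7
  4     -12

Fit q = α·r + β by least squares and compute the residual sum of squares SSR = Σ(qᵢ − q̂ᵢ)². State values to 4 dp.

From the data, Σr·r = 37, Σr = 3, Σ1 = 4.
Moment sums: Σr·q = -116, Σq = -8.
So AᵀA·[α, β]ᵀ = Aᵀq: [[37, 3]; [3, 4]]·[α, β]ᵀ = [-116, -8]ᵀ.
det = 37·4 − 3² = 139.
α = ((-116)·4 − 3·(-8))/139 = -440/139; β = (37·(-8) − 3·(-116))/139 = 52/139.
Residuals: -5/139, 110/139, -145/139, 40/139; SSR = 250/139.

SSR = 1.7986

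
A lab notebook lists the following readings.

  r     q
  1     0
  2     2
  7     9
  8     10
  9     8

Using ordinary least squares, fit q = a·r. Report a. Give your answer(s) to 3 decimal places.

a = 1.101

The normal equations are: 199·a = 219.
(Σr·r = 199, Σr·q = 219.)
a = 219/199 = 1.1005.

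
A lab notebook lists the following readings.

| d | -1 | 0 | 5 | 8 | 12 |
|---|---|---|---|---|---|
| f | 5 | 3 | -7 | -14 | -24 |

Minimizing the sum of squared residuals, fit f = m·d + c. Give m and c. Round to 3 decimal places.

m = -2.209, c = 3.202

MᵀM·[m, c]ᵀ = Mᵀf reads: 234·m + 24·c = -440;  24·m + 5·c = -37.
(Σd·d = 234, Σd = 24, Σ1 = 5, Σd·f = -440, Σf = -37.)
Δ = 234·5 − 24² = 594.
m = ((-440)·5 − 24·(-37))/594 = -656/297; c = (234·(-37) − 24·(-440))/594 = 317/99.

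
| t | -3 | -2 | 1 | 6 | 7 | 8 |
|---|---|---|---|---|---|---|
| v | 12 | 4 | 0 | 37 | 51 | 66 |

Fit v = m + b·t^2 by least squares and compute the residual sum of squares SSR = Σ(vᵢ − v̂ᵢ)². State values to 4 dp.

SSR = 8.0693

With design matrix A, AᵀA = [[6, 163]; [163, 7891]] and Aᵀv = [170, 8179]ᵀ.
Eliminating b: 7891·(row 1) − 163·(row 2) gives 20777·m = 7891·170 − 163·8179 = 8293, so m = 8293/20777.
Then b = (8179 − 163·(8293/20777))/7891 = 21364/20777.
Residuals: 48755/20777, -10641/20777, -29657/20777, -8648/20777, 4498/20777, -4307/20777; SSR = 167656/20777.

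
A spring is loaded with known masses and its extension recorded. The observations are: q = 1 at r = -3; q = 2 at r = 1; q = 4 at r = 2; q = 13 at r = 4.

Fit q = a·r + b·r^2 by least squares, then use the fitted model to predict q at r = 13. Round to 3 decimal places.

q̂ = 101.572

The normal system AᵀA·[a, b]ᵀ = Aᵀq is [[30, 46]; [46, 354]]·[a, b]ᵀ = [59, 235]ᵀ.
det = 30·354 − 46² = 8504.
a = (59·354 − 46·235)/8504 = 2519/2126; b = (30·235 − 46·59)/8504 = 542/1063.
At r = 13: q̂ = (2519/2126)·(13) + (542/1063)·(169) = 215943/2126.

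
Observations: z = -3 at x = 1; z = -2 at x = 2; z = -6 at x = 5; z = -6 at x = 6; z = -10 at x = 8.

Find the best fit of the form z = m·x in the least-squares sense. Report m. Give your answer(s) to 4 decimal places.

m = -1.1769

Sums needed: Σx·x = 130.
For Mᵀz: Σx·z = -153.
Hence m = -153 / 130 ≈ -1.17692.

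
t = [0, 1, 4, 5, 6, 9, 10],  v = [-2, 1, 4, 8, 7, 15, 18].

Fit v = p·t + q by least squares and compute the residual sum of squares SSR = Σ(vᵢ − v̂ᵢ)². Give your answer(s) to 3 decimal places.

Sums needed: Σt·t = 259, Σt = 35, Σ1 = 7.
Right-hand side: Σt·v = 414, Σv = 51.
So AᵀA·[p, q]ᵀ = Aᵀv: [[259, 35]; [35, 7]]·[p, q]ᵀ = [414, 51]ᵀ.
det = 259·7 − 35² = 588.
p = (414·7 − 35·51)/588 = 53/28; q = (259·51 − 35·414)/588 = -61/28.
Residuals: 5/28, 9/7, -39/28, 5/7, -61/28, 1/7, 5/4; SSR = 293/28.

SSR = 10.464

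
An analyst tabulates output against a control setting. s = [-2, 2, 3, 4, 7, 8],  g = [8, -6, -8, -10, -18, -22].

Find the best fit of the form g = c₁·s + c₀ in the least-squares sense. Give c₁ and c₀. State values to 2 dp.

c₁ = -2.89, c₀ = 1.26

Sums needed: Σs·s = 146, Σs = 22, Σ1 = 6.
For Mᵀg: Σs·g = -394, Σg = -56.
Normal equations: [[146, 22]; [22, 6]]·[c₁, c₀]ᵀ = [-394, -56]ᵀ.
det = 146·6 − 22² = 392.
c₁ = ((-394)·6 − 22·(-56))/392 = -283/98; c₀ = (146·(-56) − 22·(-394))/392 = 123/98.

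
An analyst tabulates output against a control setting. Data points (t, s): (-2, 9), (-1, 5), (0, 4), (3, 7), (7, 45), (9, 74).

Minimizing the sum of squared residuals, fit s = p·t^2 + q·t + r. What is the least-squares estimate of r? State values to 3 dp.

Normal-equation sums: Σt^2·t^2 = 9060, Σt^2·t = 1090, Σt^2 = 144, Σt·t = 144, Σt = 16, Σ1 = 6.
Moment sums: Σt^2·s = 8303, Σt·s = 979, Σs = 144.
Row-reducing yields p = 106639/104154, q = -43801/34718, r = 145384/52077.

r = 2.792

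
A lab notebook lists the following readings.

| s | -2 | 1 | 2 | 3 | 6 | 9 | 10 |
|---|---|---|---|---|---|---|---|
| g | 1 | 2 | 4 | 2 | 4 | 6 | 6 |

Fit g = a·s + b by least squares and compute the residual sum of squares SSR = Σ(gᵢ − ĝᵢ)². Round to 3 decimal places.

SSR = 3.295

Forming XᵀX = [[235, 29]; [29, 7]] and Xᵀg = [152, 25]ᵀ gives XᵀX·[a, b]ᵀ = Xᵀg.
Determinant 235·7 − 29² = 804.
a = (152·7 − 29·25)/804 = 113/268; b = (235·25 − 29·152)/804 = 489/268.
Residuals: 5/268, -33/134, 357/268, -73/67, -95/268, 51/134, -11/268; SSR = 883/268.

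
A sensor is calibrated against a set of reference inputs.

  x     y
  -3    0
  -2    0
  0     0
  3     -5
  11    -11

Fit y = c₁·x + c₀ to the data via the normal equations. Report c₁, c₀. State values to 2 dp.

c₁ = -0.85, c₀ = -1.68

From the data, Σx·x = 143, Σx = 9, Σ1 = 5.
For Mᵀy: Σx·y = -136, Σy = -16.
Δ = 143·5 − 9² = 634.
c₁ = ((-136)·5 − 9·(-16))/634 = -268/317; c₀ = (143·(-16) − 9·(-136))/634 = -532/317.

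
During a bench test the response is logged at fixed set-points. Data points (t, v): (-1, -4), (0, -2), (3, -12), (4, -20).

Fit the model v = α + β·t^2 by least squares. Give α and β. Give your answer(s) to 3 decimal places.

α = -2.385, β = -1.095

Forming AᵀA = [[4, 26]; [26, 338]] and Aᵀv = [-38, -432]ᵀ gives AᵀA·[α, β]ᵀ = Aᵀv.
Δ = 4·338 − 26² = 676.
α = ((-38)·338 − 26·(-432))/676 = -31/13; β = (4·(-432) − 26·(-38))/676 = -185/169.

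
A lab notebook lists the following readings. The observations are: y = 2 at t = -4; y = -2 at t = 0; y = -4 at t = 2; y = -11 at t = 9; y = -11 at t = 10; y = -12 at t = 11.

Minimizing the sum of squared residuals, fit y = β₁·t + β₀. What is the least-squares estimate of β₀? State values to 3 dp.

From the data, Σt·t = 322, Σt = 28, Σ1 = 6.
Moment sums: Σt·y = -357, Σy = -38.
MᵀM·[β₁, β₀]ᵀ = Mᵀy becomes [[322, 28]; [28, 6]]·[β₁, β₀]ᵀ = [-357, -38]ᵀ.
Eliminating β₀: 6·(row 1) − 28·(row 2) gives 1148·β₁ = 6·(-357) − 28·(-38) = -1078, so β₁ = -77/82.
Then β₀ = ((-38) − 28·(-77/82))/6 = -80/41.

β₀ = -1.951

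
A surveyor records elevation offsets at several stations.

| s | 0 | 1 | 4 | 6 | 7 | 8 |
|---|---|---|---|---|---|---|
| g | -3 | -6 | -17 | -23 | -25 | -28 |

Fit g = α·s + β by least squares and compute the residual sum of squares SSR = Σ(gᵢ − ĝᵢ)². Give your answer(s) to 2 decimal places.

Setting ∂/∂α … = 0 gives: 166·α + 26·β = -611;  26·α + 6·β = -102.
Eliminating β: 6·(row 1) − 26·(row 2) gives 320·α = 6·(-611) − 26·(-102) = -1014, so α = -507/160.
Then β = ((-102) − 26·(-507/160))/6 = -523/160.
Residuals: 43/160, 7/16, -169/160, -23/32, 9/20, 99/160; SSR = 397/160.

SSR = 2.48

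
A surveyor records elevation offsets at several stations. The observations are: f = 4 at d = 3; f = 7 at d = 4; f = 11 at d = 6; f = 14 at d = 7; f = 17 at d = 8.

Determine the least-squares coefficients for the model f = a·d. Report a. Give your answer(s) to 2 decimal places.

a = 1.95

Sums needed: Σd·d = 174.
For Xᵀf: Σd·f = 340.
Normal equations: [[174]]·[a]ᵀ = [340]ᵀ.
Hence a = 340 / 174 ≈ 1.95402.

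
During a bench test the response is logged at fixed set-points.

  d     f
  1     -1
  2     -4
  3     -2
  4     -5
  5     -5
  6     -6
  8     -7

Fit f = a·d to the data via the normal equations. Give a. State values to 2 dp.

a = -0.98

Compute the Gram sums: Σd·d = 155.
Right-hand side: Σd·f = -152.
Normal equations: [[155]]·[a]ᵀ = [-152]ᵀ.
Hence a = -152 / 155 ≈ -0.980645.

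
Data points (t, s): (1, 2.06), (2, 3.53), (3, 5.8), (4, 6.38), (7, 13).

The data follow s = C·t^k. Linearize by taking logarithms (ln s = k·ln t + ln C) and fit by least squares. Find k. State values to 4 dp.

With ln sᵢ as the transformed response and ln tᵢ as the regressor:
Σln t = 5.1240, Σ(ln t)² = 7.3958, Σln s = 8.1600, Σln t·ln s = 10.3657.
Equations: 7.3958·k + 5.1240·ln C = 10.3657;  5.1240·k + 5·ln C = 8.1600.
Solving (det = 10.7239): k = 0.93407, ln C = 0.67477.

k = 0.9341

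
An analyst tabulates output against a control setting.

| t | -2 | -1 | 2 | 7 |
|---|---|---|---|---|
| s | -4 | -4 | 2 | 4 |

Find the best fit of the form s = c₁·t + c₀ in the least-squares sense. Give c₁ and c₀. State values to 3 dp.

c₁ = 0.959, c₀ = -1.939

From the data, Σt·t = 58, Σt = 6, Σ1 = 4.
For Aᵀs: Σt·s = 44, Σs = -2.
Normal equations: [[58, 6]; [6, 4]]·[c₁, c₀]ᵀ = [44, -2]ᵀ.
Eliminating c₀: 4·(row 1) − 6·(row 2) gives 196·c₁ = 4·44 − 6·(-2) = 188, so c₁ = 47/49.
Then c₀ = ((-2) − 6·(47/49))/4 = -95/49.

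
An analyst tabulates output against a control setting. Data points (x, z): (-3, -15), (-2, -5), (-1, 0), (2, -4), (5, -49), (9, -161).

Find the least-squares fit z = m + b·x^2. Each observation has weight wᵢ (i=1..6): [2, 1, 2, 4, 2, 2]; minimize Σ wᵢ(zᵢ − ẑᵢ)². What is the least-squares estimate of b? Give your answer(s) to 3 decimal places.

The normal system AᵀWA·[m, b]ᵀ = AᵀWz is [[13, 252]; [252, 14616]]·[m, b]ᵀ = [-471, -28886]ᵀ.
Determinant 13·14616 − 252² = 126504.
m = ((-471)·14616 − 252·(-28886))/126504 = 784/251; b = (13·(-28886) − 252·(-471))/126504 = -128413/63252.

b = -2.030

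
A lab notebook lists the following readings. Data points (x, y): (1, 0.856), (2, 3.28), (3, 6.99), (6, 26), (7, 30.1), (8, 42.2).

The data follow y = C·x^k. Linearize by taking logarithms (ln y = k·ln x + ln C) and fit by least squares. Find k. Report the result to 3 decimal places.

Linearized form: ln y = k·ln x + ln C. From the 6 transformed points,
XᵀX = [[13.0084, 7.6089]; [7.6089, 6]], rhs = [23.2044, 13.3819]ᵀ  (here Σln x = 7.6089, Σ(ln x)² = 13.0084, Σln y = 13.3819, Σln x·ln y = 23.2044).
Δ = 13.0084·6 − (7.6089)² = 20.1558; k = (23.2044·6 − 7.6089·13.3819)/20.1558 = 1.85580, ln C = (13.0084·13.3819 − 7.6089·23.2044)/20.1558 = -0.12311.

k = 1.856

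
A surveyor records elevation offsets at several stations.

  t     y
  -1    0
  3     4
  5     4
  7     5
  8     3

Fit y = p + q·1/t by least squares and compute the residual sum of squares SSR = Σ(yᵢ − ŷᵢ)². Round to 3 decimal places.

SSR = 2.173

From the data, Σ1 = 5, Σ1/t = -167/840, Σ1/t·1/t = 837649/705600.
And Σy = 16, Σ1/t·y = 2707/840.
So AᵀA·[p, q]ᵀ = Aᵀy: [[5, -167/840]; [-167/840, 837649/705600]]·[p, q]ᵀ = [16, 2707/840]ᵀ.
Determinant 5·(837649/705600) − (-167/840)² = 1040089/176400.
p = (16·(837649/705600) − (-167/840)·(2707/840))/(1040089/176400) = 13854453/4160356; q = (5·(2707/840) − (-167/840)·16)/(1040089/176400) = 3403470/1040089.
Residuals: -240573/4160356, -1750989/4160356, 64195/4160356, 5002487/4160356, -768780/1040089; SSR = 9039899/4160356.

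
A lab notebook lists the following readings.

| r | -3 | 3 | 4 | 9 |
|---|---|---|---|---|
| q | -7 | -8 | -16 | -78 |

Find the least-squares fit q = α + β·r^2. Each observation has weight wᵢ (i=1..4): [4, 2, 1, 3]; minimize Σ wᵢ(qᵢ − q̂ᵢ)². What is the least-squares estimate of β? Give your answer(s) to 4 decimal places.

β = -0.9789

Forming MᵀWM = [[10, 313]; [313, 20425]] and MᵀWq = [-294, -19606]ᵀ gives MᵀWM·[α, β]ᵀ = MᵀWq.
Δ = 10·20425 − 313² = 106281.
α = ((-294)·20425 − 313·(-19606))/106281 = 131728/106281; β = (10·(-19606) − 313·(-294))/106281 = -104038/106281.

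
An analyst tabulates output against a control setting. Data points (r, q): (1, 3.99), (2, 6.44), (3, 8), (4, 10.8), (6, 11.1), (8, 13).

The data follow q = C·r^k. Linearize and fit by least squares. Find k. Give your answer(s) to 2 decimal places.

k = 0.57

Let Y = ln q. Fitting Y = k·ln r + ln C by least squares:
AᵀA = [[11.1437, 7.0493]; [7.0493, 6]], rhs = [16.5206, 12.6772]ᵀ  (here Σln r = 7.0493, Σ(ln r)² = 11.1437, Σln q = 12.6772, Σln r·ln q = 16.5206).
Δ = 11.1437·6 − (7.0493)² = 17.1702; k = (16.5206·6 − 7.0493·12.6772)/17.1702 = 0.56835, ln C = (11.1437·12.6772 − 7.0493·16.5206)/17.1702 = 1.44512.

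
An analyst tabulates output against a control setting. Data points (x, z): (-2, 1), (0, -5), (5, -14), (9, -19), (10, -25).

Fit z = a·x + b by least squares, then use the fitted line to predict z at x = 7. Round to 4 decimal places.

ẑ = -17.4576

Entries of MᵀM: Σx·x = 210, Σx = 22, Σ1 = 5.
Moment sums: Σx·z = -493, Σz = -62.
det = 210·5 − 22² = 566.
a = ((-493)·5 − 22·(-62))/566 = -1101/566; b = (210·(-62) − 22·(-493))/566 = -1087/283.
At x = 7: ẑ = (-1101/566)·(7) + (-1087/283)·(1) = -9881/566.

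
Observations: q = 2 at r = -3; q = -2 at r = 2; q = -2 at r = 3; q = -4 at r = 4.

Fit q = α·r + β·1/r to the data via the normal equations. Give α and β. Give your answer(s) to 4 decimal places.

α = -0.8746, β = 0.3087

Forming AᵀA = [[38, 4]; [4, 77/144]] and Aᵀq = [-32, -10/3]ᵀ gives AᵀA·[α, β]ᵀ = Aᵀq.
det = 38·(77/144) − 4² = 311/72.
α = ((-32)·(77/144) − 4·(-10/3))/(311/72) = -272/311; β = (38·(-10/3) − 4·(-32))/(311/72) = 96/311.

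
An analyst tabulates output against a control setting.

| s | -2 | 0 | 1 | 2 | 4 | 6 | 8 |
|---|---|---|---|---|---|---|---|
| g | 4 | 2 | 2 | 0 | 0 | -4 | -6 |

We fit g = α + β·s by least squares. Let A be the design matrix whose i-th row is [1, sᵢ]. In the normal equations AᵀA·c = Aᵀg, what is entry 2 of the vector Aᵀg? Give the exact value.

Entry 2 ↔ basis s, so (Aᵀg)_{2} = Σᵢ (s)·gᵢ = (-2)·(4) + (0)·(2) + (1)·(2) + (2)·(0) + (4)·(0) + (6)·(-4) + (8)·(-6) = -78.

-78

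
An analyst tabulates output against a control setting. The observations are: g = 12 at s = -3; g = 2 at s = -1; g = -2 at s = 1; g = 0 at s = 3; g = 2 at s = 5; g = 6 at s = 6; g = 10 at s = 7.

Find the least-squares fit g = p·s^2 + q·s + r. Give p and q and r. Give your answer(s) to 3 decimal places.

The normal equations are: 4486·p + 684·q + 130·r = 864;  684·p + 130·q + 18·r = 76;  130·p + 18·q + 7·r = 30.
Solving the 3×3 system (Gaussian elimination) gives p = 2174/4261, q = -9140/4261, r = 1390/4261.

p = 0.510, q = -2.145, r = 0.326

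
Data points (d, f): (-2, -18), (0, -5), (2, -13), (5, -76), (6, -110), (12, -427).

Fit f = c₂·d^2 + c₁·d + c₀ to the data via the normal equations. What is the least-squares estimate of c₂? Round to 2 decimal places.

c₂ = -2.99

Setting ∂/∂c₂ … = 0 gives: 22689·c₂ + 2069·c₁ + 213·c₀ = -67472;  2069·c₂ + 213·c₁ + 23·c₀ = -6154;  213·c₂ + 23·c₁ + 6·c₀ = -649.
(Σd^2·d^2 = 22689, Σd^2·d = 2069, Σd^2 = 213, Σd·d = 213, Σd = 23, Σ1 = 6, Σd^2·f = -67472, Σd·f = -6154, Σf = -649.)
Solving the 3×3 system (Gaussian elimination) gives c₂ = -286435/95898, c₁ = 19177/31966, c₀ = -212530/47949.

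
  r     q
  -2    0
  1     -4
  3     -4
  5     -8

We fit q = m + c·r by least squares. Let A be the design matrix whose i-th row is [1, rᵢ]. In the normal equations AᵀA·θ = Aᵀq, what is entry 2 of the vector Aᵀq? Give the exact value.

Entry 2 ↔ basis r, so (Aᵀq)_{2} = Σᵢ (r)·qᵢ = (-2)·(0) + (1)·(-4) + (3)·(-4) + (5)·(-8) = -56.

-56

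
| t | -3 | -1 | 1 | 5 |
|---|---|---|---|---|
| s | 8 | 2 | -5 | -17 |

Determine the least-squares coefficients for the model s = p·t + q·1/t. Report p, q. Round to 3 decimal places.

Forming XᵀX = [[36, 4]; [4, 484/225]] and Xᵀs = [-116, -196/15]ᵀ gives XᵀX·[p, q]ᵀ = Xᵀs.
Eliminating q: (484/225)·(row 1) − 4·(row 2) gives (1536/25)·p = (484/225)·(-116) − 4·(-196/15) = -44384/225, so p = -1387/432.
Then q = ((-196/15) − 4·(-1387/432))/(484/225) = -5/48.

p = -3.211, q = -0.104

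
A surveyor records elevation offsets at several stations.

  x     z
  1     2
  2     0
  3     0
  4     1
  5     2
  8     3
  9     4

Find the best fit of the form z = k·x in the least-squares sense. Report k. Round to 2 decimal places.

AᵀA·[k]ᵀ = Aᵀz reads: 200·k = 76.
Hence k = 76 / 200 ≈ 0.38.

k = 0.38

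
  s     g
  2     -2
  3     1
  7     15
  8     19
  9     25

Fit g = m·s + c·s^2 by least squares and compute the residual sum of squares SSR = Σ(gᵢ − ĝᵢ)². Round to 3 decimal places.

SSR = 4.456

Sums needed: Σs·s = 207, Σs·s^2 = 1619, Σs^2·s^2 = 13155.
And Σs·g = 481, Σs^2·g = 3977.
So MᵀM·[m, c]ᵀ = Mᵀg: [[207, 1619]; [1619, 13155]]·[m, c]ᵀ = [481, 3977]ᵀ.
Eliminating c: 13155·(row 1) − 1619·(row 2) gives 101924·m = 13155·481 − 1619·3977 = -111208, so m = -27802/25481.
Then c = (3977 − 1619·(-27802/25481))/13155 = 11125/25481.
Residuals: -39858/25481, 8762/25481, 31704/25481, -5445/25481, -13882/25481; SSR = 113533/25481.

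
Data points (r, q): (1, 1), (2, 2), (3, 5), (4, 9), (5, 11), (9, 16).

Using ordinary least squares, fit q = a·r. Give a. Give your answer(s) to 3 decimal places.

Sums needed: Σr·r = 136.
Right-hand side: Σr·q = 255.
MᵀM·[a]ᵀ = Mᵀq becomes [[136]]·[a]ᵀ = [255]ᵀ.
Hence a = 255 / 136 ≈ 1.875.

a = 1.875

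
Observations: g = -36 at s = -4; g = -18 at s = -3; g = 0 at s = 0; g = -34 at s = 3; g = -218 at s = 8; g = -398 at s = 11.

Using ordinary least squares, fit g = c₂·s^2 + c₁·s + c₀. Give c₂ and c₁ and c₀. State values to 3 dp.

c₂ = -3.034, c₁ = -2.917, c₀ = 0.706

XᵀX·[c₂, c₁, c₀]ᵀ = Xᵀg reads: 19155·c₂ + 1779·c₁ + 219·c₀ = -63154;  1779·c₂ + 219·c₁ + 15·c₀ = -6026;  219·c₂ + 15·c₁ + 6·c₀ = -704.
Solving the 3×3 system (Gaussian elimination) gives c₂ = -622/205, c₁ = -598/205, c₀ = 434/615.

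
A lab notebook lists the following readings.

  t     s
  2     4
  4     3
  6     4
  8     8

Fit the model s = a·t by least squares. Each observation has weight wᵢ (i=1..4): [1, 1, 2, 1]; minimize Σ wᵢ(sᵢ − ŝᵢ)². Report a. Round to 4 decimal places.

a = 0.8462

Normal-equation sums: Σwᵢ·t·t = 156.
Moment sums: Σwᵢ·t·s = 132.
So MᵀWM·[a]ᵀ = MᵀWs: [[156]]·[a]ᵀ = [132]ᵀ.
Hence a = 132 / 156 ≈ 0.846154.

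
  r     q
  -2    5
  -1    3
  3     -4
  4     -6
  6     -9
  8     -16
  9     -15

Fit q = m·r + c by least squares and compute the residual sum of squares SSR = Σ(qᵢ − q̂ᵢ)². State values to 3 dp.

Entries of XᵀX: Σr·r = 211, Σr = 27, Σ1 = 7.
Moment sums: Σr·q = -366, Σq = -42.
Determinant 211·7 − 27² = 748.
m = ((-366)·7 − 27·(-42))/748 = -21/11; c = (211·(-42) − 27·(-366))/748 = 15/11.
Residuals: -2/11, -3/11, 4/11, 3/11, 12/11, -23/11, 9/11; SSR = 72/11.

SSR = 6.545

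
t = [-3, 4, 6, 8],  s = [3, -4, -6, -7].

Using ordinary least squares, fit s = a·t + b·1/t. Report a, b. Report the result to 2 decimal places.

Sums needed: Σt·t = 125, Σt·1/t = 4, Σ1/t·1/t = 125/576.
Right-hand side: Σt·s = -117, Σ1/t·s = -31/8.
Normal equations: [[125, 4]; [4, 125/576]]·[a, b]ᵀ = [-117, -31/8]ᵀ.
Δ = 125·(125/576) − 4² = 6409/576.
a = ((-117)·(125/576) − 4·(-31/8))/(6409/576) = -5697/6409; b = (125·(-31/8) − 4·(-117))/(6409/576) = -9432/6409.

a = -0.89, b = -1.47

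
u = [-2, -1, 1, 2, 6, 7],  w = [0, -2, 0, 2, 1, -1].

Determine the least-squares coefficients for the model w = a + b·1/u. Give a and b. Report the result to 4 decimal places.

Setting ∂/∂a … = 0 gives: 6·a + (13/42)·b = 0;  (13/42)·a + (4495/1764)·b = 127/42.
(Σ1 = 6, Σ1/u = 13/42, Σ1/u·1/u = 4495/1764, Σw = 0, Σ1/u·w = 127/42.)
Δ = 6·(4495/1764) − (13/42)² = 26801/1764.
a = (0·(4495/1764) − (13/42)·(127/42))/(26801/1764) = -1651/26801; b = (6·(127/42) − (13/42)·0)/(26801/1764) = 32004/26801.

a = -0.0616, b = 1.1941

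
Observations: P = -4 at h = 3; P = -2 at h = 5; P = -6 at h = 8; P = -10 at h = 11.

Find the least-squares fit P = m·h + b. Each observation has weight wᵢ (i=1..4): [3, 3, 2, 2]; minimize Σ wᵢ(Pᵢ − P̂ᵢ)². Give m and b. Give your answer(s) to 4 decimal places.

Compute the Gram sums: Σwᵢ·h·h = 472, Σwᵢ·h = 62, Σwᵢ·1 = 10.
And Σwᵢ·h·P = -382, Σwᵢ·P = -50.
Normal equations: [[472, 62]; [62, 10]]·[m, b]ᵀ = [-382, -50]ᵀ.
Δ = 472·10 − 62² = 876.
m = ((-382)·10 − 62·(-50))/876 = -60/73; b = (472·(-50) − 62·(-382))/876 = 7/73.

m = -0.8219, b = 0.0959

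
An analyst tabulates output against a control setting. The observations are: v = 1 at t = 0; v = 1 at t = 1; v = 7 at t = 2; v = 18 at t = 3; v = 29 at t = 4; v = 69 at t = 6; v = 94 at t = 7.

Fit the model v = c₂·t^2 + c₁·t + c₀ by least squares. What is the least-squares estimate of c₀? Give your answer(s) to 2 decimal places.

c₀ = 0.54

With design matrix A, AᵀA = [[4051, 659, 115]; [659, 115, 23]; [115, 23, 7]] and Aᵀv = [7745, 1257, 219]ᵀ.
Row-reducing yields c₂ = 3623/1806, c₁ = -1217/1806, c₀ = 70/129.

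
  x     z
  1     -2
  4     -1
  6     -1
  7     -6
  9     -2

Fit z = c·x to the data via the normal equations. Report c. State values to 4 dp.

The normal system AᵀA·[c]ᵀ = Aᵀz is [[183]]·[c]ᵀ = [-72]ᵀ.
Hence c = -72 / 183 ≈ -0.393443.

c = -0.3934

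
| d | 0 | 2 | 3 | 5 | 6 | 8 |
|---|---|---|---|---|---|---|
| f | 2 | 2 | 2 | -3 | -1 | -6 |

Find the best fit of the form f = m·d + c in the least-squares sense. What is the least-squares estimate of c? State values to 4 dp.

Sums needed: Σd·d = 138, Σd = 24, Σ1 = 6.
Right-hand side: Σd·f = -59, Σf = -4.
det = 138·6 − 24² = 252.
m = ((-59)·6 − 24·(-4))/252 = -43/42; c = (138·(-4) − 24·(-59))/252 = 24/7.

c = 3.4286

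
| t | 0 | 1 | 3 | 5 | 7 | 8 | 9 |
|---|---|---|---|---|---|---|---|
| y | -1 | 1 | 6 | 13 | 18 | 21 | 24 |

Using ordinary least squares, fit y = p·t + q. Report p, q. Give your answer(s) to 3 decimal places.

p = 2.825, q = -1.603

MᵀM·[p, q]ᵀ = Mᵀy reads: 229·p + 33·q = 594;  33·p + 7·q = 82.
(Σt·t = 229, Σt = 33, Σ1 = 7, Σt·y = 594, Σy = 82.)
Eliminating q: 7·(row 1) − 33·(row 2) gives 514·p = 7·594 − 33·82 = 1452, so p = 726/257.
Then q = (82 − 33·(726/257))/7 = -412/257.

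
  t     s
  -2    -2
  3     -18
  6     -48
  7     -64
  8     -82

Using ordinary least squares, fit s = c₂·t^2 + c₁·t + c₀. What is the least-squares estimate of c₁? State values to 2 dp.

Entries of MᵀM: Σt^2·t^2 = 7890, Σt^2·t = 1090, Σt^2 = 162, Σt·t = 162, Σt = 22, Σ1 = 5.
For Mᵀs: Σt^2·s = -10282, Σt·s = -1442, Σs = -214.
MᵀM·[c₂, c₁, c₀]ᵀ = Mᵀs becomes [[7890, 1090, 162]; [1090, 162, 22]; [162, 22, 5]]·[c₂, c₁, c₀]ᵀ = [-10282, -1442, -214]ᵀ.
Row-reducing yields c₂ = -9239/9352, c₁ = -18325/9352, c₀ = -5073/2338.

c₁ = -1.96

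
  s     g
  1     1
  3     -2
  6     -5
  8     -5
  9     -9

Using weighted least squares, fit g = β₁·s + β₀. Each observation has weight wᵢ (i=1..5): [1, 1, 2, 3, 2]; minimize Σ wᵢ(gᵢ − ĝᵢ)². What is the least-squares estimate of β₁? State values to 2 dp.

Compute the Gram sums: Σwᵢ·s·s = 436, Σwᵢ·s = 58, Σwᵢ·1 = 9.
Moment sums: Σwᵢ·s·g = -347, Σwᵢ·g = -44.
Determinant 436·9 − 58² = 560.
β₁ = ((-347)·9 − 58·(-44))/560 = -571/560; β₀ = (436·(-44) − 58·(-347))/560 = 471/280.

β₁ = -1.02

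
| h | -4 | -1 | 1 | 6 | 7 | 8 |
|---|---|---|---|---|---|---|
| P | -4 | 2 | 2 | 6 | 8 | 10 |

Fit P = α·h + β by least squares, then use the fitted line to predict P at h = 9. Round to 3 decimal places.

P̂ = 10.227

Compute the Gram sums: Σh·h = 167, Σh = 17, Σ1 = 6.
Moment sums: Σh·P = 188, ΣP = 24.
Determinant 167·6 − 17² = 713.
α = (188·6 − 17·24)/713 = 720/713; β = (167·24 − 17·188)/713 = 812/713.
At h = 9: P̂ = (720/713)·(9) + (812/713)·(1) = 7292/713.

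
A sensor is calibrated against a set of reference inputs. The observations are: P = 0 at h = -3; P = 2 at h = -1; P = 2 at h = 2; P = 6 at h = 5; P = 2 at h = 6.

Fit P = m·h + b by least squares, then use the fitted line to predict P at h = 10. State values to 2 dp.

Compute the Gram sums: Σh·h = 75, Σh = 9, Σ1 = 5.
Right-hand side: Σh·P = 44, ΣP = 12.
Normal equations: [[75, 9]; [9, 5]]·[m, b]ᵀ = [44, 12]ᵀ.
det = 75·5 − 9² = 294.
m = (44·5 − 9·12)/294 = 8/21; b = (75·12 − 9·44)/294 = 12/7.
At h = 10: P̂ = (8/21)·(10) + (12/7)·(1) = 116/21.

P̂ = 5.52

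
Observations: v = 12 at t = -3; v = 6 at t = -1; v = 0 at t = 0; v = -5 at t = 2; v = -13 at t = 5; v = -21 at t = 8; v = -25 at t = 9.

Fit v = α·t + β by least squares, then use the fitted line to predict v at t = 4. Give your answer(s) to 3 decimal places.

v̂ = -9.982

AᵀA·[α, β]ᵀ = Aᵀv reads: 184·α + 20·β = -510;  20·α + 7·β = -46.
(Σt·t = 184, Σt = 20, Σ1 = 7, Σt·v = -510, Σv = -46.)
det = 184·7 − 20² = 888.
α = ((-510)·7 − 20·(-46))/888 = -1325/444; β = (184·(-46) − 20·(-510))/888 = 217/111.
At t = 4: v̂ = (-1325/444)·(4) + (217/111)·(1) = -1108/111.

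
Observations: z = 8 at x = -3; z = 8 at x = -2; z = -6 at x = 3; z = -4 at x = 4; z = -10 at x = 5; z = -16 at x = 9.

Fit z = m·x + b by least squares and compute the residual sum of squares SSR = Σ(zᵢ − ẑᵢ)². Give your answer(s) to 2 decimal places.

SSR = 14.58

Setting ∂/∂m … = 0 gives: 144·m + 16·b = -268;  16·m + 6·b = -20.
(Σx·x = 144, Σx = 16, Σ1 = 6, Σx·z = -268, Σz = -20.)
Δ = 144·6 − 16² = 608.
m = ((-268)·6 − 16·(-20))/608 = -161/76; b = (144·(-20) − 16·(-268))/608 = 44/19.
Residuals: -51/76, 55/38, -149/76, 41/19, -131/76, 3/4; SSR = 277/19.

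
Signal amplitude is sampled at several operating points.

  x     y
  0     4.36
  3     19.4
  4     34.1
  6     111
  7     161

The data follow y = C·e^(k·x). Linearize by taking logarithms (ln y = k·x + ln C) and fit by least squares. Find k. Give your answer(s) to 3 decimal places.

Let Y = ln y. Fitting Y = k·x + ln C by least squares:
Σx = 20.0000, Σ(x)² = 110.0000, Σln y = 17.7580, Σx·ln y = 86.8400.
Equations: 110.0000·k + 20.0000·ln C = 86.8400;  20.0000·k + 5·ln C = 17.7580.
Δ = 110.0000·5 − (20.0000)² = 150.0000; k = (86.8400·5 − 20.0000·17.7580)/150.0000 = 0.52694, ln C = (110.0000·17.7580 − 20.0000·86.8400)/150.0000 = 1.44385.

k = 0.527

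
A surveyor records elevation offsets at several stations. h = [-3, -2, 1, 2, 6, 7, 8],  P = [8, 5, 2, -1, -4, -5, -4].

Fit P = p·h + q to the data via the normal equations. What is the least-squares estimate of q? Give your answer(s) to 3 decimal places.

With design matrix M, MᵀM = [[167, 19]; [19, 7]] and MᵀP = [-125, 1]ᵀ.
Δ = 167·7 − 19² = 808.
p = ((-125)·7 − 19·1)/808 = -447/404; q = (167·1 − 19·(-125))/808 = 1271/404.

q = 3.146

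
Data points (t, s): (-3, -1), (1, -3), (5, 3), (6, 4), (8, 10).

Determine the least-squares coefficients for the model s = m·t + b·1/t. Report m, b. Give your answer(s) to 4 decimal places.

Normal-equation sums: Σt·t = 135, Σt·1/t = 5, Σ1/t·1/t = 17201/14400.
Moment sums: Σt·s = 119, Σ1/t·s = -3/20.
XᵀX·[m, b]ᵀ = Xᵀs becomes [[135, 5]; [5, 17201/14400]]·[m, b]ᵀ = [119, -3/20]ᵀ.
det = 135·(17201/14400) − 5² = 43603/320.
m = (119·(17201/14400) − 5·(-3/20))/(43603/320) = 2057719/1962135; b = (135·(-3/20) − 5·119)/(43603/320) = -196880/43603.

m = 1.0487, b = -4.5153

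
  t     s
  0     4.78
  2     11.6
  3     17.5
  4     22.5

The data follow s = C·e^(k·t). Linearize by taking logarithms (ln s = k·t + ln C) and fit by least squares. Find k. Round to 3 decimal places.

Let Y = ln s. Fitting Y = k·t + ln C by least squares:
AᵀA = [[29.0000, 9.0000]; [9.0000, 4]], rhs = [25.9427, 9.9912]ᵀ  (here Σt = 9.0000, Σ(t)² = 29.0000, Σln s = 9.9912, Σt·ln s = 25.9427).
Solving (det = 35.0000): k = 0.39572, ln C = 1.60742.

k = 0.396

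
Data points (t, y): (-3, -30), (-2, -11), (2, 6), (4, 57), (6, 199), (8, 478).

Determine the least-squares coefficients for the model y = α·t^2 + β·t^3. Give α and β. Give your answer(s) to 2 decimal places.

α = -0.39, β = 0.98

The normal equations are: 5761·α + 41325·β = 38378;  41325·α + 313753·β = 292314.
(Σt^2·t^2 = 5761, Σt^2·t^3 = 41325, Σt^3·t^3 = 313753, Σt^2·y = 38378, Σt^3·y = 292314.)
Eliminating β: 313753·(row 1) − 41325·(row 2) gives 99775408·α = 313753·38378 − 41325·292314 = -38663416, so α = -4832927/12471926.
Then β = (292314 − 41325·(-4832927/12471926))/313753 = 12256263/12471926.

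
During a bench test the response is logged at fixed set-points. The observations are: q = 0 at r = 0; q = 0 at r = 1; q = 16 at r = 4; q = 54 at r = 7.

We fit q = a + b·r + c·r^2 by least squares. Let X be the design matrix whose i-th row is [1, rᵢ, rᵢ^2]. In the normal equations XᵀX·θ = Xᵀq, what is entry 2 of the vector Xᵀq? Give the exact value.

442

Entry 2 ↔ basis r, so (Xᵀq)_{2} = Σᵢ (r)·qᵢ = (0)·(0) + (1)·(0) + (4)·(16) + (7)·(54) = 442.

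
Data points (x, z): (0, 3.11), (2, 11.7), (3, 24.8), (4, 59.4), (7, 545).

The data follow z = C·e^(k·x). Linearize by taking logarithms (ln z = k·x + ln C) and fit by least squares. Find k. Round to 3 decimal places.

k = 0.746

Linearized form: ln z = k·x + ln C. From the 5 transformed points,
AᵀA = [[78.0000, 16.0000]; [16.0000, 5]], rhs = [74.9944, 17.1901]ᵀ  (here Σx = 16.0000, Σ(x)² = 78.0000, Σln z = 17.1901, Σx·ln z = 74.9944).
Slope k = (n·Σx·ln z − Σx·Σln z)/(n·Σ(x)² − (Σx)²) = (5·74.9944 − 16.0000·17.1901)/134.0000 = 0.74574; ln C = (Σln z − k·Σx)/n = 1.05164.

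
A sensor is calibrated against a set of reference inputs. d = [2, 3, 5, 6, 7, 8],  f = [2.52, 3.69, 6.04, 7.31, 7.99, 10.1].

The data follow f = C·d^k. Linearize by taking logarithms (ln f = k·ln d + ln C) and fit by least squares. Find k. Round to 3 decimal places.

Let Y = ln f. Fitting Y = k·ln d + ln C by least squares:
Σln d = 9.2183, Σ(ln d)² = 15.5987, Σln f = 10.4083, Σln d·ln f = 17.3864.
Equations: 15.5987·k + 9.2183·ln C = 17.3864;  9.2183·k + 6·ln C = 10.4083.
Δ = 15.5987·6 − (9.2183)² = 8.6152; k = (17.3864·6 − 9.2183·10.4083)/8.6152 = 0.97178, ln C = (15.5987·10.4083 − 9.2183·17.3864)/8.6152 = 0.24168.

k = 0.972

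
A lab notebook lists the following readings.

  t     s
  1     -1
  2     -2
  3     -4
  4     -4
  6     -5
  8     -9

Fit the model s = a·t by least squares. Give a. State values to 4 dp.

a = -1.0385

Forming AᵀA = [[130]] and Aᵀs = [-135]ᵀ gives AᵀA·[a]ᵀ = Aᵀs.
a = (-135)/130 = -1.03846.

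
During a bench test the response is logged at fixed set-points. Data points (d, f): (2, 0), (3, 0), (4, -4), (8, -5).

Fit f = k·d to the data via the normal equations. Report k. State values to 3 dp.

k = -0.602

Entries of AᵀA: Σd·d = 93.
For Aᵀf: Σd·f = -56.
k = (-56)/93 = -0.602151.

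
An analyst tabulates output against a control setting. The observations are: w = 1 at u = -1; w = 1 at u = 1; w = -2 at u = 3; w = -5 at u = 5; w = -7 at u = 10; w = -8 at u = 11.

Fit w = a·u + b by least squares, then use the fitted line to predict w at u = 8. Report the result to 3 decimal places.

ŵ = -5.836

The normal equations are: 257·a + 29·b = -189;  29·a + 6·b = -20.
(Σu·u = 257, Σu = 29, Σ1 = 6, Σu·w = -189, Σw = -20.)
Determinant 257·6 − 29² = 701.
a = ((-189)·6 − 29·(-20))/701 = -554/701; b = (257·(-20) − 29·(-189))/701 = 341/701.
At u = 8: ŵ = (-554/701)·(8) + (341/701)·(1) = -4091/701.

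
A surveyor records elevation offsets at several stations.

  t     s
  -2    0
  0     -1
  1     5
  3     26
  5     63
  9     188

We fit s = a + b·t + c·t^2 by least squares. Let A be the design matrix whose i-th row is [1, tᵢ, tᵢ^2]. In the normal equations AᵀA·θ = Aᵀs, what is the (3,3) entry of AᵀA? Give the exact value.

Row 3 ↔ basis t^2, column 3 ↔ basis t^2, so (AᵀA)_{3,3} = Σᵢ (t^2)·(t^2) = (4)·(4) + (0)·(0) + (1)·(1) + (9)·(9) + (25)·(25) + (81)·(81) = 7284.

7284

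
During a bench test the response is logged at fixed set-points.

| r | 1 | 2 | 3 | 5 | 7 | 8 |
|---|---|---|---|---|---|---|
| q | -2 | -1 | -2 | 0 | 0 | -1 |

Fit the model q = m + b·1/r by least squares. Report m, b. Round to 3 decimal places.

m = -0.315, b = -1.786

Setting ∂/∂m … = 0 gives: 6·m + (1933/840)·b = -6;  (1933/840)·m + (1014049/705600)·b = -79/24.
Eliminating b: (1014049/705600)·(row 1) − (1933/840)·(row 2) gives (469561/141120)·m = (1014049/705600)·(-6) − (1933/840)·(-79/24) = -739549/705600, so m = -739549/2347805.
Then b = ((-79/24) − (1933/840)·(-739549/2347805))/(1014049/705600) = -838656/469561.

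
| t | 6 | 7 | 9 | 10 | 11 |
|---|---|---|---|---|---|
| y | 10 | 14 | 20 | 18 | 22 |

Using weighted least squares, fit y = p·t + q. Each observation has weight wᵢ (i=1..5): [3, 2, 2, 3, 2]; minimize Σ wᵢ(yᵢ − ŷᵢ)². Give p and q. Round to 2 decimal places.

The normal equations are: 910·p + 102·q = 1760;  102·p + 12·q = 196.
(Σwᵢ·t·t = 910, Σwᵢ·t = 102, Σwᵢ·1 = 12, Σwᵢ·t·y = 1760, Σwᵢ·y = 196.)
Δ = 910·12 − 102² = 516.
p = (1760·12 − 102·196)/516 = 94/43; q = (910·196 − 102·1760)/516 = -290/129.

p = 2.19, q = -2.25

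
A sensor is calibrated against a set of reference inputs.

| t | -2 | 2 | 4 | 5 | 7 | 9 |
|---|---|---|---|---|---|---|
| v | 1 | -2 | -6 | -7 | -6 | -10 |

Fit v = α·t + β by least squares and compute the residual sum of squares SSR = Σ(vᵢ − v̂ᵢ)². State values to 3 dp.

SSR = 6.726

With design matrix A, AᵀA = [[179, 25]; [25, 6]] and Aᵀv = [-197, -30]ᵀ.
Δ = 179·6 − 25² = 449.
α = ((-197)·6 − 25·(-30))/449 = -432/449; β = (179·(-30) − 25·(-197))/449 = -445/449.
Residuals: 30/449, 411/449, -521/449, -538/449, 775/449, -157/449; SSR = 3020/449.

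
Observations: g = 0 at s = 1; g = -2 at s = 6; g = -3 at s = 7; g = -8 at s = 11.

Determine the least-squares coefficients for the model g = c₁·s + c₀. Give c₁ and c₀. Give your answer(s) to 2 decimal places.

c₁ = -0.78, c₀ = 1.65

Forming XᵀX = [[207, 25]; [25, 4]] and Xᵀg = [-121, -13]ᵀ gives XᵀX·[c₁, c₀]ᵀ = Xᵀg.
Δ = 207·4 − 25² = 203.
c₁ = ((-121)·4 − 25·(-13))/203 = -159/203; c₀ = (207·(-13) − 25·(-121))/203 = 334/203.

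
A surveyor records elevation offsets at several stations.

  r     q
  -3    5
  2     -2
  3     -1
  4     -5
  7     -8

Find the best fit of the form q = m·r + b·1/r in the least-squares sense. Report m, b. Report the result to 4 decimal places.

m = -1.1778, b = 0.8938

Forming XᵀX = [[87, 5]; [5, 3917/7056]] and Xᵀq = [-98, -151/28]ᵀ gives XᵀX·[m, b]ᵀ = Xᵀq.
Eliminating b: (3917/7056)·(row 1) − 5·(row 2) gives (54793/2352)·m = (3917/7056)·(-98) − 5·(-151/28) = -13829/504, so m = -193606/164379.
Then b = ((-151/28) − 5·(-193606/164379))/(3917/7056) = 48972/54793.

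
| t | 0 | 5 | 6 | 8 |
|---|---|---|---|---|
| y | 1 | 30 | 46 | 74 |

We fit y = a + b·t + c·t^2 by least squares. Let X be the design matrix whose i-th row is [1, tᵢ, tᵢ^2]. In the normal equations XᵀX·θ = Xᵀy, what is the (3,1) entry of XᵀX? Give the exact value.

125

Row 3 ↔ basis t^2, column 1 ↔ basis 1, so (XᵀX)_{3,1} = Σᵢ t^2 = (0)·(1) + (25)·(1) + (36)·(1) + (64)·(1) = 125.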